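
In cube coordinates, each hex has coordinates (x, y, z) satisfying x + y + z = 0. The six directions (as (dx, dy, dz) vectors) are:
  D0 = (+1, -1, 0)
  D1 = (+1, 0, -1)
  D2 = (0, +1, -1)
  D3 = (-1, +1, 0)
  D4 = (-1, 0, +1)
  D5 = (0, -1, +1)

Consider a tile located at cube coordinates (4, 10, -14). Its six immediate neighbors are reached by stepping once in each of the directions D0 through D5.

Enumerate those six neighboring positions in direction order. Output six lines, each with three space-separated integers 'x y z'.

Center: (4, 10, -14). Add each direction:
  D0: (4, 10, -14) + (1, -1, 0) = (5, 9, -14)
  D1: (4, 10, -14) + (1, 0, -1) = (5, 10, -15)
  D2: (4, 10, -14) + (0, 1, -1) = (4, 11, -15)
  D3: (4, 10, -14) + (-1, 1, 0) = (3, 11, -14)
  D4: (4, 10, -14) + (-1, 0, 1) = (3, 10, -13)
  D5: (4, 10, -14) + (0, -1, 1) = (4, 9, -13)

Answer: 5 9 -14
5 10 -15
4 11 -15
3 11 -14
3 10 -13
4 9 -13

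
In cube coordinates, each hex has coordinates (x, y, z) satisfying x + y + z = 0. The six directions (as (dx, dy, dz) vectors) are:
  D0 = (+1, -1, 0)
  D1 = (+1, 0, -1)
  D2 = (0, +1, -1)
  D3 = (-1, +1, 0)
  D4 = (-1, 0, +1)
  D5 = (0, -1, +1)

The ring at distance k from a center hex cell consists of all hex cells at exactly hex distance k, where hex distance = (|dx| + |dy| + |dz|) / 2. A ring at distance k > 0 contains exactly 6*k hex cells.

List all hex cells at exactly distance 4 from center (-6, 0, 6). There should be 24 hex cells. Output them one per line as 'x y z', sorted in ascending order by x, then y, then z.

Walk ring at distance 4 from (-6, 0, 6):
Start at center + D4*4 = (-10, 0, 10)
  hex 0: (-10, 0, 10)
  hex 1: (-9, -1, 10)
  hex 2: (-8, -2, 10)
  hex 3: (-7, -3, 10)
  hex 4: (-6, -4, 10)
  hex 5: (-5, -4, 9)
  hex 6: (-4, -4, 8)
  hex 7: (-3, -4, 7)
  hex 8: (-2, -4, 6)
  hex 9: (-2, -3, 5)
  hex 10: (-2, -2, 4)
  hex 11: (-2, -1, 3)
  hex 12: (-2, 0, 2)
  hex 13: (-3, 1, 2)
  hex 14: (-4, 2, 2)
  hex 15: (-5, 3, 2)
  hex 16: (-6, 4, 2)
  hex 17: (-7, 4, 3)
  hex 18: (-8, 4, 4)
  hex 19: (-9, 4, 5)
  hex 20: (-10, 4, 6)
  hex 21: (-10, 3, 7)
  hex 22: (-10, 2, 8)
  hex 23: (-10, 1, 9)
Sorted: 24 hexes.

Answer: -10 0 10
-10 1 9
-10 2 8
-10 3 7
-10 4 6
-9 -1 10
-9 4 5
-8 -2 10
-8 4 4
-7 -3 10
-7 4 3
-6 -4 10
-6 4 2
-5 -4 9
-5 3 2
-4 -4 8
-4 2 2
-3 -4 7
-3 1 2
-2 -4 6
-2 -3 5
-2 -2 4
-2 -1 3
-2 0 2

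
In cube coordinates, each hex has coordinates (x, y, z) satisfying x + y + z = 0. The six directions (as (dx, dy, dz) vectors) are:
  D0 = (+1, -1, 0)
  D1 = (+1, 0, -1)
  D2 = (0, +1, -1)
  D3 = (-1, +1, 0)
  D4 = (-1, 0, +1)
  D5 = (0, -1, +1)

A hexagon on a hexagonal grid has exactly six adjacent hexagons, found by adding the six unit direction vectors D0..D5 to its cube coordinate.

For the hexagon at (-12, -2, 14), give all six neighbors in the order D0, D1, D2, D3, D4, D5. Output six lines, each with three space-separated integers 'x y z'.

Center: (-12, -2, 14). Add each direction:
  D0: (-12, -2, 14) + (1, -1, 0) = (-11, -3, 14)
  D1: (-12, -2, 14) + (1, 0, -1) = (-11, -2, 13)
  D2: (-12, -2, 14) + (0, 1, -1) = (-12, -1, 13)
  D3: (-12, -2, 14) + (-1, 1, 0) = (-13, -1, 14)
  D4: (-12, -2, 14) + (-1, 0, 1) = (-13, -2, 15)
  D5: (-12, -2, 14) + (0, -1, 1) = (-12, -3, 15)

Answer: -11 -3 14
-11 -2 13
-12 -1 13
-13 -1 14
-13 -2 15
-12 -3 15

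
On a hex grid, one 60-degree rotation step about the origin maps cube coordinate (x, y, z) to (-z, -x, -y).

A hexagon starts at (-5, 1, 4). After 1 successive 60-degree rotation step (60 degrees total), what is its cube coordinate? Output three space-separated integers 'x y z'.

Answer: -4 5 -1

Derivation:
Start: (-5, 1, 4)
Step 1: (-5, 1, 4) -> (-(4), -(-5), -(1)) = (-4, 5, -1)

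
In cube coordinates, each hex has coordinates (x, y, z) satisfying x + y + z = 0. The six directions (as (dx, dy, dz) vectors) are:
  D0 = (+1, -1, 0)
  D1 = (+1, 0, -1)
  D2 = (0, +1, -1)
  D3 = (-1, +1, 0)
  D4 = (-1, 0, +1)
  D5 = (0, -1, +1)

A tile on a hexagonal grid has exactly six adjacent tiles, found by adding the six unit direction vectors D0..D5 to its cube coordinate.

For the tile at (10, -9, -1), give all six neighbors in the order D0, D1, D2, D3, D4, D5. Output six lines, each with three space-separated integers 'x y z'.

Answer: 11 -10 -1
11 -9 -2
10 -8 -2
9 -8 -1
9 -9 0
10 -10 0

Derivation:
Center: (10, -9, -1). Add each direction:
  D0: (10, -9, -1) + (1, -1, 0) = (11, -10, -1)
  D1: (10, -9, -1) + (1, 0, -1) = (11, -9, -2)
  D2: (10, -9, -1) + (0, 1, -1) = (10, -8, -2)
  D3: (10, -9, -1) + (-1, 1, 0) = (9, -8, -1)
  D4: (10, -9, -1) + (-1, 0, 1) = (9, -9, 0)
  D5: (10, -9, -1) + (0, -1, 1) = (10, -10, 0)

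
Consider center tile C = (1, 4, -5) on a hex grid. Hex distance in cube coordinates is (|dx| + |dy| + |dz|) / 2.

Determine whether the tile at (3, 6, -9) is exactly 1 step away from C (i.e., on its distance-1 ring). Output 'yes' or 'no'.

Answer: no

Derivation:
|px - cx| = |3 - 1| = 2
|py - cy| = |6 - 4| = 2
|pz - cz| = |-9 - (-5)| = 4
distance = (2+2+4)/2 = 8/2 = 4
radius = 1; distance != radius -> no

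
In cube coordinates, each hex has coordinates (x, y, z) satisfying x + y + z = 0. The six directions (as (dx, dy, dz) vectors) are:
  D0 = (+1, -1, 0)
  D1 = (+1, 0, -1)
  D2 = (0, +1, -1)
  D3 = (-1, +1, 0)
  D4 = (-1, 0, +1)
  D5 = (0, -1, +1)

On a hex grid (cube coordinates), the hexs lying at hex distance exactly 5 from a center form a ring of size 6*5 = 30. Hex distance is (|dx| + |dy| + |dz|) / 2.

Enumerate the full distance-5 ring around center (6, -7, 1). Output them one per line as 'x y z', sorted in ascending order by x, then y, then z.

Walk ring at distance 5 from (6, -7, 1):
Start at center + D4*5 = (1, -7, 6)
  hex 0: (1, -7, 6)
  hex 1: (2, -8, 6)
  hex 2: (3, -9, 6)
  hex 3: (4, -10, 6)
  hex 4: (5, -11, 6)
  hex 5: (6, -12, 6)
  hex 6: (7, -12, 5)
  hex 7: (8, -12, 4)
  hex 8: (9, -12, 3)
  hex 9: (10, -12, 2)
  hex 10: (11, -12, 1)
  hex 11: (11, -11, 0)
  hex 12: (11, -10, -1)
  hex 13: (11, -9, -2)
  hex 14: (11, -8, -3)
  hex 15: (11, -7, -4)
  hex 16: (10, -6, -4)
  hex 17: (9, -5, -4)
  hex 18: (8, -4, -4)
  hex 19: (7, -3, -4)
  hex 20: (6, -2, -4)
  hex 21: (5, -2, -3)
  hex 22: (4, -2, -2)
  hex 23: (3, -2, -1)
  hex 24: (2, -2, 0)
  hex 25: (1, -2, 1)
  hex 26: (1, -3, 2)
  hex 27: (1, -4, 3)
  hex 28: (1, -5, 4)
  hex 29: (1, -6, 5)
Sorted: 30 hexes.

Answer: 1 -7 6
1 -6 5
1 -5 4
1 -4 3
1 -3 2
1 -2 1
2 -8 6
2 -2 0
3 -9 6
3 -2 -1
4 -10 6
4 -2 -2
5 -11 6
5 -2 -3
6 -12 6
6 -2 -4
7 -12 5
7 -3 -4
8 -12 4
8 -4 -4
9 -12 3
9 -5 -4
10 -12 2
10 -6 -4
11 -12 1
11 -11 0
11 -10 -1
11 -9 -2
11 -8 -3
11 -7 -4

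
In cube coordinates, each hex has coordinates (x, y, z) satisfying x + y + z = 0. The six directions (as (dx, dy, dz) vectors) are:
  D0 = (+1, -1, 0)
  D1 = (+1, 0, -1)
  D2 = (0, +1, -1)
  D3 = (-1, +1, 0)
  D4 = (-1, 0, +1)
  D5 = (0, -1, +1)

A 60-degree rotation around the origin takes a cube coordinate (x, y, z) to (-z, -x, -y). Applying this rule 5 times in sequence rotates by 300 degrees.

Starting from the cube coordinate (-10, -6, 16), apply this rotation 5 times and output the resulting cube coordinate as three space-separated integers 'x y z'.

Start: (-10, -6, 16)
Step 1: (-10, -6, 16) -> (-(16), -(-10), -(-6)) = (-16, 10, 6)
Step 2: (-16, 10, 6) -> (-(6), -(-16), -(10)) = (-6, 16, -10)
Step 3: (-6, 16, -10) -> (-(-10), -(-6), -(16)) = (10, 6, -16)
Step 4: (10, 6, -16) -> (-(-16), -(10), -(6)) = (16, -10, -6)
Step 5: (16, -10, -6) -> (-(-6), -(16), -(-10)) = (6, -16, 10)

Answer: 6 -16 10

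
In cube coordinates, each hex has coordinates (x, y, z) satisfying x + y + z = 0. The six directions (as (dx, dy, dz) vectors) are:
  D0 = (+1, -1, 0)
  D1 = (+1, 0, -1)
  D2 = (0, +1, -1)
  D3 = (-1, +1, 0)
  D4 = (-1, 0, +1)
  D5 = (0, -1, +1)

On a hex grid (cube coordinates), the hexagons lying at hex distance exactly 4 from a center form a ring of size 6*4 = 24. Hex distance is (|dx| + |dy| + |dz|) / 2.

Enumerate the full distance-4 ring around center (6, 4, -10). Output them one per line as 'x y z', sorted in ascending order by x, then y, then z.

Answer: 2 4 -6
2 5 -7
2 6 -8
2 7 -9
2 8 -10
3 3 -6
3 8 -11
4 2 -6
4 8 -12
5 1 -6
5 8 -13
6 0 -6
6 8 -14
7 0 -7
7 7 -14
8 0 -8
8 6 -14
9 0 -9
9 5 -14
10 0 -10
10 1 -11
10 2 -12
10 3 -13
10 4 -14

Derivation:
Walk ring at distance 4 from (6, 4, -10):
Start at center + D4*4 = (2, 4, -6)
  hex 0: (2, 4, -6)
  hex 1: (3, 3, -6)
  hex 2: (4, 2, -6)
  hex 3: (5, 1, -6)
  hex 4: (6, 0, -6)
  hex 5: (7, 0, -7)
  hex 6: (8, 0, -8)
  hex 7: (9, 0, -9)
  hex 8: (10, 0, -10)
  hex 9: (10, 1, -11)
  hex 10: (10, 2, -12)
  hex 11: (10, 3, -13)
  hex 12: (10, 4, -14)
  hex 13: (9, 5, -14)
  hex 14: (8, 6, -14)
  hex 15: (7, 7, -14)
  hex 16: (6, 8, -14)
  hex 17: (5, 8, -13)
  hex 18: (4, 8, -12)
  hex 19: (3, 8, -11)
  hex 20: (2, 8, -10)
  hex 21: (2, 7, -9)
  hex 22: (2, 6, -8)
  hex 23: (2, 5, -7)
Sorted: 24 hexes.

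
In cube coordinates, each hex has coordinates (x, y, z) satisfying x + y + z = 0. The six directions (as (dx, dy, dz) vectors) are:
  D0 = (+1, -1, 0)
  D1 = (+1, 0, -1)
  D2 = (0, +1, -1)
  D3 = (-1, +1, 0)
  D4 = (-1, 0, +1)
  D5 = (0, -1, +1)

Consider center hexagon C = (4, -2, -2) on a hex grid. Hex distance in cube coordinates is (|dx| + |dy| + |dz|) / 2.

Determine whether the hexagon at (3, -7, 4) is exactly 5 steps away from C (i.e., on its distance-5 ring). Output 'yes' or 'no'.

Answer: no

Derivation:
|px - cx| = |3 - 4| = 1
|py - cy| = |-7 - (-2)| = 5
|pz - cz| = |4 - (-2)| = 6
distance = (1+5+6)/2 = 12/2 = 6
radius = 5; distance != radius -> no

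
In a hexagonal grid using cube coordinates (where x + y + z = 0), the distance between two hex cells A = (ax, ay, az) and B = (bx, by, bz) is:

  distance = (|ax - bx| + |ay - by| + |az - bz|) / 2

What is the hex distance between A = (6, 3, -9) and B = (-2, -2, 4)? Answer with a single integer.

Answer: 13

Derivation:
|ax - bx| = |6 - (-2)| = 8
|ay - by| = |3 - (-2)| = 5
|az - bz| = |-9 - 4| = 13
distance = (8 + 5 + 13) / 2 = 26 / 2 = 13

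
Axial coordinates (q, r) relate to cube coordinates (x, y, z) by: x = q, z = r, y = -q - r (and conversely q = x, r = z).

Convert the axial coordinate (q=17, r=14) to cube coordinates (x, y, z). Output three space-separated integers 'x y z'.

x = q = 17
z = r = 14
y = -x - z = -(17) - (14) = -31

Answer: 17 -31 14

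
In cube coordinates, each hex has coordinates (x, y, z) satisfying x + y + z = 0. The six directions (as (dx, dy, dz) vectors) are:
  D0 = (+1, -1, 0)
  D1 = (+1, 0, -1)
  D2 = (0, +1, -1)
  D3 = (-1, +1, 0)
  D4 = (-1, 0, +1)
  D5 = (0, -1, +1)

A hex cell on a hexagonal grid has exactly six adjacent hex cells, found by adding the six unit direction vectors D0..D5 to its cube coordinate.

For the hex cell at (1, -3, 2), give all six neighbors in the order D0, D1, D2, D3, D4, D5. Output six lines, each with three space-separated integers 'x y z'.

Answer: 2 -4 2
2 -3 1
1 -2 1
0 -2 2
0 -3 3
1 -4 3

Derivation:
Center: (1, -3, 2). Add each direction:
  D0: (1, -3, 2) + (1, -1, 0) = (2, -4, 2)
  D1: (1, -3, 2) + (1, 0, -1) = (2, -3, 1)
  D2: (1, -3, 2) + (0, 1, -1) = (1, -2, 1)
  D3: (1, -3, 2) + (-1, 1, 0) = (0, -2, 2)
  D4: (1, -3, 2) + (-1, 0, 1) = (0, -3, 3)
  D5: (1, -3, 2) + (0, -1, 1) = (1, -4, 3)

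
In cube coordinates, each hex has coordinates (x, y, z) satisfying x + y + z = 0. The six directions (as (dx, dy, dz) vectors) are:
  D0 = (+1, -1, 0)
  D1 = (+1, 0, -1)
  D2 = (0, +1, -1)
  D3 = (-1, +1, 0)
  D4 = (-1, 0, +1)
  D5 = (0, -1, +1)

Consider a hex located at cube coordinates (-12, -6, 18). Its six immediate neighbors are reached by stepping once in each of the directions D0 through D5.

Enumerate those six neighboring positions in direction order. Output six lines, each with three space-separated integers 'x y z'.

Answer: -11 -7 18
-11 -6 17
-12 -5 17
-13 -5 18
-13 -6 19
-12 -7 19

Derivation:
Center: (-12, -6, 18). Add each direction:
  D0: (-12, -6, 18) + (1, -1, 0) = (-11, -7, 18)
  D1: (-12, -6, 18) + (1, 0, -1) = (-11, -6, 17)
  D2: (-12, -6, 18) + (0, 1, -1) = (-12, -5, 17)
  D3: (-12, -6, 18) + (-1, 1, 0) = (-13, -5, 18)
  D4: (-12, -6, 18) + (-1, 0, 1) = (-13, -6, 19)
  D5: (-12, -6, 18) + (0, -1, 1) = (-12, -7, 19)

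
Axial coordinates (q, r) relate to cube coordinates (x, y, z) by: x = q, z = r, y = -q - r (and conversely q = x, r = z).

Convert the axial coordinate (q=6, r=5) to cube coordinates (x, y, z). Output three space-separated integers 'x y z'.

x = q = 6
z = r = 5
y = -x - z = -(6) - (5) = -11

Answer: 6 -11 5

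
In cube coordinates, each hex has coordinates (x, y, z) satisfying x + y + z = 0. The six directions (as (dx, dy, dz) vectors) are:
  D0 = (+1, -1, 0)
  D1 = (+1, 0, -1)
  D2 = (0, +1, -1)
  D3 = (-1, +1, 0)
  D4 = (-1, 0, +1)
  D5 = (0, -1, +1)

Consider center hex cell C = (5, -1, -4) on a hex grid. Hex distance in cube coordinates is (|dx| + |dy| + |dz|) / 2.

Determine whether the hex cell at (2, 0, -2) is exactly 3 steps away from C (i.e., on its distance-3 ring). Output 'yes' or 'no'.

Answer: yes

Derivation:
|px - cx| = |2 - 5| = 3
|py - cy| = |0 - (-1)| = 1
|pz - cz| = |-2 - (-4)| = 2
distance = (3+1+2)/2 = 6/2 = 3
radius = 3; distance == radius -> yes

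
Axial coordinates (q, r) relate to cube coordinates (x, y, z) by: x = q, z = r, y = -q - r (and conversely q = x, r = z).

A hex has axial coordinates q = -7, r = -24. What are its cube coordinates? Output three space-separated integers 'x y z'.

Answer: -7 31 -24

Derivation:
x = q = -7
z = r = -24
y = -x - z = -(-7) - (-24) = 31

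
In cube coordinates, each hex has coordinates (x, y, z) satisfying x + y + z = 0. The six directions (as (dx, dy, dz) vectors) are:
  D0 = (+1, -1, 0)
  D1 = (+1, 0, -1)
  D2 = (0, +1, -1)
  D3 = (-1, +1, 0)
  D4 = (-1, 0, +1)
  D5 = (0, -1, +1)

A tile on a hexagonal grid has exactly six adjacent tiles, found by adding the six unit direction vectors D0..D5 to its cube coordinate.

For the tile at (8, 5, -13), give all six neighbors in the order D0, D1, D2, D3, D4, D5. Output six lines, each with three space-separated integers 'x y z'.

Answer: 9 4 -13
9 5 -14
8 6 -14
7 6 -13
7 5 -12
8 4 -12

Derivation:
Center: (8, 5, -13). Add each direction:
  D0: (8, 5, -13) + (1, -1, 0) = (9, 4, -13)
  D1: (8, 5, -13) + (1, 0, -1) = (9, 5, -14)
  D2: (8, 5, -13) + (0, 1, -1) = (8, 6, -14)
  D3: (8, 5, -13) + (-1, 1, 0) = (7, 6, -13)
  D4: (8, 5, -13) + (-1, 0, 1) = (7, 5, -12)
  D5: (8, 5, -13) + (0, -1, 1) = (8, 4, -12)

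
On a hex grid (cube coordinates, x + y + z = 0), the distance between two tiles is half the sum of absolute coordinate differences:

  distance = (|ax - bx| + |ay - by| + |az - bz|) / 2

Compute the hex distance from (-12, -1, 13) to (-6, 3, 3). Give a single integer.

Answer: 10

Derivation:
|ax - bx| = |-12 - (-6)| = 6
|ay - by| = |-1 - 3| = 4
|az - bz| = |13 - 3| = 10
distance = (6 + 4 + 10) / 2 = 20 / 2 = 10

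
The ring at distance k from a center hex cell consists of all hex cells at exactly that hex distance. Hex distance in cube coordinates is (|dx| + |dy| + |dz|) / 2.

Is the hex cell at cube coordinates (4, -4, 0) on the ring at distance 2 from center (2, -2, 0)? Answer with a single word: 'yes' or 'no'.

|px - cx| = |4 - 2| = 2
|py - cy| = |-4 - (-2)| = 2
|pz - cz| = |0 - 0| = 0
distance = (2+2+0)/2 = 4/2 = 2
radius = 2; distance == radius -> yes

Answer: yes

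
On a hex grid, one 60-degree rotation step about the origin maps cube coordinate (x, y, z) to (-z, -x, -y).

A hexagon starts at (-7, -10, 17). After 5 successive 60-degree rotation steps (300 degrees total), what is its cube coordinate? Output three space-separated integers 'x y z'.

Start: (-7, -10, 17)
Step 1: (-7, -10, 17) -> (-(17), -(-7), -(-10)) = (-17, 7, 10)
Step 2: (-17, 7, 10) -> (-(10), -(-17), -(7)) = (-10, 17, -7)
Step 3: (-10, 17, -7) -> (-(-7), -(-10), -(17)) = (7, 10, -17)
Step 4: (7, 10, -17) -> (-(-17), -(7), -(10)) = (17, -7, -10)
Step 5: (17, -7, -10) -> (-(-10), -(17), -(-7)) = (10, -17, 7)

Answer: 10 -17 7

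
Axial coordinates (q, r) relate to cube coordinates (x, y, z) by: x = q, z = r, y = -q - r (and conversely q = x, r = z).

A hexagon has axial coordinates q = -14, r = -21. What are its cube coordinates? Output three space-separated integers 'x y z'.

Answer: -14 35 -21

Derivation:
x = q = -14
z = r = -21
y = -x - z = -(-14) - (-21) = 35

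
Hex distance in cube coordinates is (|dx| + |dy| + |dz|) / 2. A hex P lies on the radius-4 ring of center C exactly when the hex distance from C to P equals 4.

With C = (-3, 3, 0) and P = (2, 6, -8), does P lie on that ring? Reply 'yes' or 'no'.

|px - cx| = |2 - (-3)| = 5
|py - cy| = |6 - 3| = 3
|pz - cz| = |-8 - 0| = 8
distance = (5+3+8)/2 = 16/2 = 8
radius = 4; distance != radius -> no

Answer: no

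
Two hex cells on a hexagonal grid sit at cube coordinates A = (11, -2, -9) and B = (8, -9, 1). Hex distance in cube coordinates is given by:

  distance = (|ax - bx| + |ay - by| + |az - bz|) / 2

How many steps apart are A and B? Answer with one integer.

Answer: 10

Derivation:
|ax - bx| = |11 - 8| = 3
|ay - by| = |-2 - (-9)| = 7
|az - bz| = |-9 - 1| = 10
distance = (3 + 7 + 10) / 2 = 20 / 2 = 10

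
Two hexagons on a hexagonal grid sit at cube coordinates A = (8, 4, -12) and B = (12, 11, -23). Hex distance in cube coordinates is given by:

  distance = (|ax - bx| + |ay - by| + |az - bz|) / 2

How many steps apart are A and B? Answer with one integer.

|ax - bx| = |8 - 12| = 4
|ay - by| = |4 - 11| = 7
|az - bz| = |-12 - (-23)| = 11
distance = (4 + 7 + 11) / 2 = 22 / 2 = 11

Answer: 11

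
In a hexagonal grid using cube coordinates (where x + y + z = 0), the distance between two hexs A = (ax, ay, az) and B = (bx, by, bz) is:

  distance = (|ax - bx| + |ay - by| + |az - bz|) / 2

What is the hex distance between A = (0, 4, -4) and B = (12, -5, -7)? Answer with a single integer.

Answer: 12

Derivation:
|ax - bx| = |0 - 12| = 12
|ay - by| = |4 - (-5)| = 9
|az - bz| = |-4 - (-7)| = 3
distance = (12 + 9 + 3) / 2 = 24 / 2 = 12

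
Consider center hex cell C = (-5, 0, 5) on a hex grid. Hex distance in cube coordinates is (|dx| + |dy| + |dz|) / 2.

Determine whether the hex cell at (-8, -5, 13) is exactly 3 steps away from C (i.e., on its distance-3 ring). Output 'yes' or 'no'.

|px - cx| = |-8 - (-5)| = 3
|py - cy| = |-5 - 0| = 5
|pz - cz| = |13 - 5| = 8
distance = (3+5+8)/2 = 16/2 = 8
radius = 3; distance != radius -> no

Answer: no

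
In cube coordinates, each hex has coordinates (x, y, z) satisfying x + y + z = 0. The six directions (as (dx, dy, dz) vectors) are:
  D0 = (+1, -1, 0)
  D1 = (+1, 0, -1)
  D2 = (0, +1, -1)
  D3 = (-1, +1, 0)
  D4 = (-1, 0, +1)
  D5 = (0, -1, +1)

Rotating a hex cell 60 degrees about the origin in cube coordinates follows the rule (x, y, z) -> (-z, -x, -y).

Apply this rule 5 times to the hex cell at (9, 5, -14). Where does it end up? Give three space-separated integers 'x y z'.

Start: (9, 5, -14)
Step 1: (9, 5, -14) -> (-(-14), -(9), -(5)) = (14, -9, -5)
Step 2: (14, -9, -5) -> (-(-5), -(14), -(-9)) = (5, -14, 9)
Step 3: (5, -14, 9) -> (-(9), -(5), -(-14)) = (-9, -5, 14)
Step 4: (-9, -5, 14) -> (-(14), -(-9), -(-5)) = (-14, 9, 5)
Step 5: (-14, 9, 5) -> (-(5), -(-14), -(9)) = (-5, 14, -9)

Answer: -5 14 -9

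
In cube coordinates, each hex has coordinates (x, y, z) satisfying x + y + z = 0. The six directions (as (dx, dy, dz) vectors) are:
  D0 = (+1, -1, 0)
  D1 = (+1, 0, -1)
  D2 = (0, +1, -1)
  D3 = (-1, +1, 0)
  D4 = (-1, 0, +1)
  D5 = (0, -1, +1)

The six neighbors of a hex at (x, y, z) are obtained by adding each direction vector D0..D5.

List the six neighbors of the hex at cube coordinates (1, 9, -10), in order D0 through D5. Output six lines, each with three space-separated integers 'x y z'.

Answer: 2 8 -10
2 9 -11
1 10 -11
0 10 -10
0 9 -9
1 8 -9

Derivation:
Center: (1, 9, -10). Add each direction:
  D0: (1, 9, -10) + (1, -1, 0) = (2, 8, -10)
  D1: (1, 9, -10) + (1, 0, -1) = (2, 9, -11)
  D2: (1, 9, -10) + (0, 1, -1) = (1, 10, -11)
  D3: (1, 9, -10) + (-1, 1, 0) = (0, 10, -10)
  D4: (1, 9, -10) + (-1, 0, 1) = (0, 9, -9)
  D5: (1, 9, -10) + (0, -1, 1) = (1, 8, -9)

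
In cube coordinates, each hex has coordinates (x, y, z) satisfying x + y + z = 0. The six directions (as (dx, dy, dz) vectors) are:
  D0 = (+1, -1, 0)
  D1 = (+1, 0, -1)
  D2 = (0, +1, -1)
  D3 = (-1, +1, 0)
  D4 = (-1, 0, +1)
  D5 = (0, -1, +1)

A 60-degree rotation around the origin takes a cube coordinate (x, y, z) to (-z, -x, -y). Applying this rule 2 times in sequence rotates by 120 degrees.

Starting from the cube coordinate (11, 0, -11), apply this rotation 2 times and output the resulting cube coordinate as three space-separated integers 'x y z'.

Answer: 0 -11 11

Derivation:
Start: (11, 0, -11)
Step 1: (11, 0, -11) -> (-(-11), -(11), -(0)) = (11, -11, 0)
Step 2: (11, -11, 0) -> (-(0), -(11), -(-11)) = (0, -11, 11)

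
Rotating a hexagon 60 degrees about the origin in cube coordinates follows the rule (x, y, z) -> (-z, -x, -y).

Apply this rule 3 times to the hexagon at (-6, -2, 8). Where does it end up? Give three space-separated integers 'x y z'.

Start: (-6, -2, 8)
Step 1: (-6, -2, 8) -> (-(8), -(-6), -(-2)) = (-8, 6, 2)
Step 2: (-8, 6, 2) -> (-(2), -(-8), -(6)) = (-2, 8, -6)
Step 3: (-2, 8, -6) -> (-(-6), -(-2), -(8)) = (6, 2, -8)

Answer: 6 2 -8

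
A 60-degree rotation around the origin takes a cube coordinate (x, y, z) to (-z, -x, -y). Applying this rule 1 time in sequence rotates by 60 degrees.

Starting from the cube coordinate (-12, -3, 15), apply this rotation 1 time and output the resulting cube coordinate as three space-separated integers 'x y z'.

Start: (-12, -3, 15)
Step 1: (-12, -3, 15) -> (-(15), -(-12), -(-3)) = (-15, 12, 3)

Answer: -15 12 3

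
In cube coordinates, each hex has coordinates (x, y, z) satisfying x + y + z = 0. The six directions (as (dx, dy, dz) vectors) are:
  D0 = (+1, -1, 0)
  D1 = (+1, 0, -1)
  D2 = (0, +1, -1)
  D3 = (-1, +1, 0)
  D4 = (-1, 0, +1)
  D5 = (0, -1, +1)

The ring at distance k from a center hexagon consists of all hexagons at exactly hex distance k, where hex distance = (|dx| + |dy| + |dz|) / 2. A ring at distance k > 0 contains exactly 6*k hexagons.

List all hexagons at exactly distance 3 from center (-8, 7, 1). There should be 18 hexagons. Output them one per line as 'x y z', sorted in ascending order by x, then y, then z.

Answer: -11 7 4
-11 8 3
-11 9 2
-11 10 1
-10 6 4
-10 10 0
-9 5 4
-9 10 -1
-8 4 4
-8 10 -2
-7 4 3
-7 9 -2
-6 4 2
-6 8 -2
-5 4 1
-5 5 0
-5 6 -1
-5 7 -2

Derivation:
Walk ring at distance 3 from (-8, 7, 1):
Start at center + D4*3 = (-11, 7, 4)
  hex 0: (-11, 7, 4)
  hex 1: (-10, 6, 4)
  hex 2: (-9, 5, 4)
  hex 3: (-8, 4, 4)
  hex 4: (-7, 4, 3)
  hex 5: (-6, 4, 2)
  hex 6: (-5, 4, 1)
  hex 7: (-5, 5, 0)
  hex 8: (-5, 6, -1)
  hex 9: (-5, 7, -2)
  hex 10: (-6, 8, -2)
  hex 11: (-7, 9, -2)
  hex 12: (-8, 10, -2)
  hex 13: (-9, 10, -1)
  hex 14: (-10, 10, 0)
  hex 15: (-11, 10, 1)
  hex 16: (-11, 9, 2)
  hex 17: (-11, 8, 3)
Sorted: 18 hexes.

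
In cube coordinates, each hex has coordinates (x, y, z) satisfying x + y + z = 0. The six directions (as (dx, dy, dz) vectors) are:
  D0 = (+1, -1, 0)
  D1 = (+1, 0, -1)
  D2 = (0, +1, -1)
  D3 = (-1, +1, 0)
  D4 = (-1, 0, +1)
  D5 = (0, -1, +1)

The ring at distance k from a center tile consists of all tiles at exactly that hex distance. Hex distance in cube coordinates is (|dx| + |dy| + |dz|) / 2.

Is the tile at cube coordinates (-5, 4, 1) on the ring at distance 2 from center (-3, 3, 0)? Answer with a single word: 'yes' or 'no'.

Answer: yes

Derivation:
|px - cx| = |-5 - (-3)| = 2
|py - cy| = |4 - 3| = 1
|pz - cz| = |1 - 0| = 1
distance = (2+1+1)/2 = 4/2 = 2
radius = 2; distance == radius -> yes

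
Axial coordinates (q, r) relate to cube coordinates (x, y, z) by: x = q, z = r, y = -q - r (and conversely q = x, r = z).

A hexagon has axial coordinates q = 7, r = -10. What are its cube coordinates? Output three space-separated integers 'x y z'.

Answer: 7 3 -10

Derivation:
x = q = 7
z = r = -10
y = -x - z = -(7) - (-10) = 3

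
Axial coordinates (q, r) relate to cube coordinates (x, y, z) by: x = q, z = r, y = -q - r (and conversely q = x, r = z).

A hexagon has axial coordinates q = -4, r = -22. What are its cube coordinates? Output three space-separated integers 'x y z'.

Answer: -4 26 -22

Derivation:
x = q = -4
z = r = -22
y = -x - z = -(-4) - (-22) = 26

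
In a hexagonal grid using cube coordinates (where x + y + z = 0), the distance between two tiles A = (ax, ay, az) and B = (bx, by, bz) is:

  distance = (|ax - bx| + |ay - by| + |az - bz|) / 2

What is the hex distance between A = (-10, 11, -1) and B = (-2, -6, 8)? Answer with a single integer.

Answer: 17

Derivation:
|ax - bx| = |-10 - (-2)| = 8
|ay - by| = |11 - (-6)| = 17
|az - bz| = |-1 - 8| = 9
distance = (8 + 17 + 9) / 2 = 34 / 2 = 17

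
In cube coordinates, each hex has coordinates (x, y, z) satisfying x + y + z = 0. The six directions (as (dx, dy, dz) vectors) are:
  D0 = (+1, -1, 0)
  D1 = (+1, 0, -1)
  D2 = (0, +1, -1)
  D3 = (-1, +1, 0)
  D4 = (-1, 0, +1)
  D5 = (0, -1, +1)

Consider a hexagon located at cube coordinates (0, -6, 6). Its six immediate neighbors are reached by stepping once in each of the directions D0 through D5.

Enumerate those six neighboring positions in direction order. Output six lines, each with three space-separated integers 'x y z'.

Answer: 1 -7 6
1 -6 5
0 -5 5
-1 -5 6
-1 -6 7
0 -7 7

Derivation:
Center: (0, -6, 6). Add each direction:
  D0: (0, -6, 6) + (1, -1, 0) = (1, -7, 6)
  D1: (0, -6, 6) + (1, 0, -1) = (1, -6, 5)
  D2: (0, -6, 6) + (0, 1, -1) = (0, -5, 5)
  D3: (0, -6, 6) + (-1, 1, 0) = (-1, -5, 6)
  D4: (0, -6, 6) + (-1, 0, 1) = (-1, -6, 7)
  D5: (0, -6, 6) + (0, -1, 1) = (0, -7, 7)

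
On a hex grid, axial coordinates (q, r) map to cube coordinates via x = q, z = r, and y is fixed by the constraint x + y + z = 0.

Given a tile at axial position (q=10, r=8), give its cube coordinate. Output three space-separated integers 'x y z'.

Answer: 10 -18 8

Derivation:
x = q = 10
z = r = 8
y = -x - z = -(10) - (8) = -18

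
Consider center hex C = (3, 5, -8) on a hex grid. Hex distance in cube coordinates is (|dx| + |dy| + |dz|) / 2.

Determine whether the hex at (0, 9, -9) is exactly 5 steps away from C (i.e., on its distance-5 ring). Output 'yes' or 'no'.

|px - cx| = |0 - 3| = 3
|py - cy| = |9 - 5| = 4
|pz - cz| = |-9 - (-8)| = 1
distance = (3+4+1)/2 = 8/2 = 4
radius = 5; distance != radius -> no

Answer: no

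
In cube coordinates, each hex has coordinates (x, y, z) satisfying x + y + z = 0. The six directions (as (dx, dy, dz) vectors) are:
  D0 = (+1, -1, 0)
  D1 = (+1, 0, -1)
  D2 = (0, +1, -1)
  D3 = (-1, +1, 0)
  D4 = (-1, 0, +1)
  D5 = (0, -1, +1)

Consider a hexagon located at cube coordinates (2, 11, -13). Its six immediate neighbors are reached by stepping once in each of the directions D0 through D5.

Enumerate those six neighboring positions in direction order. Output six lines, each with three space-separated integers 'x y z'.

Center: (2, 11, -13). Add each direction:
  D0: (2, 11, -13) + (1, -1, 0) = (3, 10, -13)
  D1: (2, 11, -13) + (1, 0, -1) = (3, 11, -14)
  D2: (2, 11, -13) + (0, 1, -1) = (2, 12, -14)
  D3: (2, 11, -13) + (-1, 1, 0) = (1, 12, -13)
  D4: (2, 11, -13) + (-1, 0, 1) = (1, 11, -12)
  D5: (2, 11, -13) + (0, -1, 1) = (2, 10, -12)

Answer: 3 10 -13
3 11 -14
2 12 -14
1 12 -13
1 11 -12
2 10 -12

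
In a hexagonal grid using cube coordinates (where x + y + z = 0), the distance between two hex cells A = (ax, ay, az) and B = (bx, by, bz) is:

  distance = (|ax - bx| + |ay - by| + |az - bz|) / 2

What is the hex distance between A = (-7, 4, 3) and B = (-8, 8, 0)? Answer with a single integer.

|ax - bx| = |-7 - (-8)| = 1
|ay - by| = |4 - 8| = 4
|az - bz| = |3 - 0| = 3
distance = (1 + 4 + 3) / 2 = 8 / 2 = 4

Answer: 4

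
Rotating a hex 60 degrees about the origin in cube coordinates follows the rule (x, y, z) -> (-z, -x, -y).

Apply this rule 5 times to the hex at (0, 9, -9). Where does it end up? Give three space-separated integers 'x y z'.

Answer: -9 9 0

Derivation:
Start: (0, 9, -9)
Step 1: (0, 9, -9) -> (-(-9), -(0), -(9)) = (9, 0, -9)
Step 2: (9, 0, -9) -> (-(-9), -(9), -(0)) = (9, -9, 0)
Step 3: (9, -9, 0) -> (-(0), -(9), -(-9)) = (0, -9, 9)
Step 4: (0, -9, 9) -> (-(9), -(0), -(-9)) = (-9, 0, 9)
Step 5: (-9, 0, 9) -> (-(9), -(-9), -(0)) = (-9, 9, 0)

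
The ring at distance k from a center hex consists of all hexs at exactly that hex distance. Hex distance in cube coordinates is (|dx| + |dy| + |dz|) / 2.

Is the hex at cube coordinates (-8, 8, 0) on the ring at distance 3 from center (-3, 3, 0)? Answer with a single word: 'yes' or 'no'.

Answer: no

Derivation:
|px - cx| = |-8 - (-3)| = 5
|py - cy| = |8 - 3| = 5
|pz - cz| = |0 - 0| = 0
distance = (5+5+0)/2 = 10/2 = 5
radius = 3; distance != radius -> no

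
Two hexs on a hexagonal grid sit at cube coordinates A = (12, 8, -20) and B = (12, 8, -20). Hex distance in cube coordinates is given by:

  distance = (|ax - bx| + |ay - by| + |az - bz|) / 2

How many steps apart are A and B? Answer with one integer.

Answer: 0

Derivation:
|ax - bx| = |12 - 12| = 0
|ay - by| = |8 - 8| = 0
|az - bz| = |-20 - (-20)| = 0
distance = (0 + 0 + 0) / 2 = 0 / 2 = 0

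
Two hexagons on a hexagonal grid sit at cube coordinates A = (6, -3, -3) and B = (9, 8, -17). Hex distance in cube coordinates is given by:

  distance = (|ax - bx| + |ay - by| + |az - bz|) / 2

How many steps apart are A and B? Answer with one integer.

Answer: 14

Derivation:
|ax - bx| = |6 - 9| = 3
|ay - by| = |-3 - 8| = 11
|az - bz| = |-3 - (-17)| = 14
distance = (3 + 11 + 14) / 2 = 28 / 2 = 14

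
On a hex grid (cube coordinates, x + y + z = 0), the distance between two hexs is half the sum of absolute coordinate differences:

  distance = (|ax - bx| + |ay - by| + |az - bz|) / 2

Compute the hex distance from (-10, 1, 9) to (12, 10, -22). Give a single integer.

|ax - bx| = |-10 - 12| = 22
|ay - by| = |1 - 10| = 9
|az - bz| = |9 - (-22)| = 31
distance = (22 + 9 + 31) / 2 = 62 / 2 = 31

Answer: 31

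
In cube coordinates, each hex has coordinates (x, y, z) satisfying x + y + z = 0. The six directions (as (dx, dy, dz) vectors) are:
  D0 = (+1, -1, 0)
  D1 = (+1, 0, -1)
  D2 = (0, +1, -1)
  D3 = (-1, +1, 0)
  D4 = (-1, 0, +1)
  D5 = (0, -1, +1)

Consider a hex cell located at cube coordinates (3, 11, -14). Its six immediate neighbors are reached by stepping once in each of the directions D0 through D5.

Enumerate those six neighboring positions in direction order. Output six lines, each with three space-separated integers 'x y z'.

Center: (3, 11, -14). Add each direction:
  D0: (3, 11, -14) + (1, -1, 0) = (4, 10, -14)
  D1: (3, 11, -14) + (1, 0, -1) = (4, 11, -15)
  D2: (3, 11, -14) + (0, 1, -1) = (3, 12, -15)
  D3: (3, 11, -14) + (-1, 1, 0) = (2, 12, -14)
  D4: (3, 11, -14) + (-1, 0, 1) = (2, 11, -13)
  D5: (3, 11, -14) + (0, -1, 1) = (3, 10, -13)

Answer: 4 10 -14
4 11 -15
3 12 -15
2 12 -14
2 11 -13
3 10 -13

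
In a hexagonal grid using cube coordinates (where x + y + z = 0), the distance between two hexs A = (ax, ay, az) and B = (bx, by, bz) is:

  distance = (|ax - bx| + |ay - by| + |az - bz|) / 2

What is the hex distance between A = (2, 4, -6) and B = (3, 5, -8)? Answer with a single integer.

Answer: 2

Derivation:
|ax - bx| = |2 - 3| = 1
|ay - by| = |4 - 5| = 1
|az - bz| = |-6 - (-8)| = 2
distance = (1 + 1 + 2) / 2 = 4 / 2 = 2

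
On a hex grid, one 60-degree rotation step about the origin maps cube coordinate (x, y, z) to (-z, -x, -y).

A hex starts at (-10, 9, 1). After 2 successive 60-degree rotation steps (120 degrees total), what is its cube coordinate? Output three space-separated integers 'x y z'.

Start: (-10, 9, 1)
Step 1: (-10, 9, 1) -> (-(1), -(-10), -(9)) = (-1, 10, -9)
Step 2: (-1, 10, -9) -> (-(-9), -(-1), -(10)) = (9, 1, -10)

Answer: 9 1 -10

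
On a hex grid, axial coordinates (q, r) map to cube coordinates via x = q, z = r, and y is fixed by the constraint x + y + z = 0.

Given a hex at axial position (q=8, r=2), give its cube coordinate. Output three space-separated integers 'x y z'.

x = q = 8
z = r = 2
y = -x - z = -(8) - (2) = -10

Answer: 8 -10 2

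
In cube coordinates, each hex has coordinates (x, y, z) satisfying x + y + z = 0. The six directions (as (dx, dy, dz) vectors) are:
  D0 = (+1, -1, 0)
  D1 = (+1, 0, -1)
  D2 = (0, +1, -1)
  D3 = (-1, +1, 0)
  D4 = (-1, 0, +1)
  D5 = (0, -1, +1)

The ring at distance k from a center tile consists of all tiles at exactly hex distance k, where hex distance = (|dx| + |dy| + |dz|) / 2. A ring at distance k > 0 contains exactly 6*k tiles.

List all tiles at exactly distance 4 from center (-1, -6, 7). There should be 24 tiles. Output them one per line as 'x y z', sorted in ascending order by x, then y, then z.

Walk ring at distance 4 from (-1, -6, 7):
Start at center + D4*4 = (-5, -6, 11)
  hex 0: (-5, -6, 11)
  hex 1: (-4, -7, 11)
  hex 2: (-3, -8, 11)
  hex 3: (-2, -9, 11)
  hex 4: (-1, -10, 11)
  hex 5: (0, -10, 10)
  hex 6: (1, -10, 9)
  hex 7: (2, -10, 8)
  hex 8: (3, -10, 7)
  hex 9: (3, -9, 6)
  hex 10: (3, -8, 5)
  hex 11: (3, -7, 4)
  hex 12: (3, -6, 3)
  hex 13: (2, -5, 3)
  hex 14: (1, -4, 3)
  hex 15: (0, -3, 3)
  hex 16: (-1, -2, 3)
  hex 17: (-2, -2, 4)
  hex 18: (-3, -2, 5)
  hex 19: (-4, -2, 6)
  hex 20: (-5, -2, 7)
  hex 21: (-5, -3, 8)
  hex 22: (-5, -4, 9)
  hex 23: (-5, -5, 10)
Sorted: 24 hexes.

Answer: -5 -6 11
-5 -5 10
-5 -4 9
-5 -3 8
-5 -2 7
-4 -7 11
-4 -2 6
-3 -8 11
-3 -2 5
-2 -9 11
-2 -2 4
-1 -10 11
-1 -2 3
0 -10 10
0 -3 3
1 -10 9
1 -4 3
2 -10 8
2 -5 3
3 -10 7
3 -9 6
3 -8 5
3 -7 4
3 -6 3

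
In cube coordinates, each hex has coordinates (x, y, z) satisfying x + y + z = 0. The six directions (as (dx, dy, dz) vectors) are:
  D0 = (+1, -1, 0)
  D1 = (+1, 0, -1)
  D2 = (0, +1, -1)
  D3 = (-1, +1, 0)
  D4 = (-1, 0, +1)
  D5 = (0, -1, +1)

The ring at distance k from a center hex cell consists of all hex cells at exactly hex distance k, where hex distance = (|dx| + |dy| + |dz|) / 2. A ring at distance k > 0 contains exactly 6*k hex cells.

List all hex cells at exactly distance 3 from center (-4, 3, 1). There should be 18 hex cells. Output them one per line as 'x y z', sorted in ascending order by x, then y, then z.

Answer: -7 3 4
-7 4 3
-7 5 2
-7 6 1
-6 2 4
-6 6 0
-5 1 4
-5 6 -1
-4 0 4
-4 6 -2
-3 0 3
-3 5 -2
-2 0 2
-2 4 -2
-1 0 1
-1 1 0
-1 2 -1
-1 3 -2

Derivation:
Walk ring at distance 3 from (-4, 3, 1):
Start at center + D4*3 = (-7, 3, 4)
  hex 0: (-7, 3, 4)
  hex 1: (-6, 2, 4)
  hex 2: (-5, 1, 4)
  hex 3: (-4, 0, 4)
  hex 4: (-3, 0, 3)
  hex 5: (-2, 0, 2)
  hex 6: (-1, 0, 1)
  hex 7: (-1, 1, 0)
  hex 8: (-1, 2, -1)
  hex 9: (-1, 3, -2)
  hex 10: (-2, 4, -2)
  hex 11: (-3, 5, -2)
  hex 12: (-4, 6, -2)
  hex 13: (-5, 6, -1)
  hex 14: (-6, 6, 0)
  hex 15: (-7, 6, 1)
  hex 16: (-7, 5, 2)
  hex 17: (-7, 4, 3)
Sorted: 18 hexes.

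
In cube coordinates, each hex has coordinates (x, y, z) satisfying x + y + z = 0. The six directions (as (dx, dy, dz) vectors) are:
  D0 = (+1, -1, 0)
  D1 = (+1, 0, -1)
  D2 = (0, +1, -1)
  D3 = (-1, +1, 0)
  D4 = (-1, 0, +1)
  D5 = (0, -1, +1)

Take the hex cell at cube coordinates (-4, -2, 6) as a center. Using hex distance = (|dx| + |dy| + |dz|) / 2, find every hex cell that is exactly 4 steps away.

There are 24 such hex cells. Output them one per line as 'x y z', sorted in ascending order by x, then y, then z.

Walk ring at distance 4 from (-4, -2, 6):
Start at center + D4*4 = (-8, -2, 10)
  hex 0: (-8, -2, 10)
  hex 1: (-7, -3, 10)
  hex 2: (-6, -4, 10)
  hex 3: (-5, -5, 10)
  hex 4: (-4, -6, 10)
  hex 5: (-3, -6, 9)
  hex 6: (-2, -6, 8)
  hex 7: (-1, -6, 7)
  hex 8: (0, -6, 6)
  hex 9: (0, -5, 5)
  hex 10: (0, -4, 4)
  hex 11: (0, -3, 3)
  hex 12: (0, -2, 2)
  hex 13: (-1, -1, 2)
  hex 14: (-2, 0, 2)
  hex 15: (-3, 1, 2)
  hex 16: (-4, 2, 2)
  hex 17: (-5, 2, 3)
  hex 18: (-6, 2, 4)
  hex 19: (-7, 2, 5)
  hex 20: (-8, 2, 6)
  hex 21: (-8, 1, 7)
  hex 22: (-8, 0, 8)
  hex 23: (-8, -1, 9)
Sorted: 24 hexes.

Answer: -8 -2 10
-8 -1 9
-8 0 8
-8 1 7
-8 2 6
-7 -3 10
-7 2 5
-6 -4 10
-6 2 4
-5 -5 10
-5 2 3
-4 -6 10
-4 2 2
-3 -6 9
-3 1 2
-2 -6 8
-2 0 2
-1 -6 7
-1 -1 2
0 -6 6
0 -5 5
0 -4 4
0 -3 3
0 -2 2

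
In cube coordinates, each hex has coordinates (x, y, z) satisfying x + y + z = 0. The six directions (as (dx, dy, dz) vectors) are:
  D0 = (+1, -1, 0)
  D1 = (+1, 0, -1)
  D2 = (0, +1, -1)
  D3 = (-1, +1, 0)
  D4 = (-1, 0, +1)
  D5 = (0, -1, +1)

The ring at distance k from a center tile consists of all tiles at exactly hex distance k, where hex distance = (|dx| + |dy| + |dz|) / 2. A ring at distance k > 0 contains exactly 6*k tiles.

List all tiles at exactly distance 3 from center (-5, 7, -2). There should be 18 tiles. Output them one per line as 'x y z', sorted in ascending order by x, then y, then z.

Answer: -8 7 1
-8 8 0
-8 9 -1
-8 10 -2
-7 6 1
-7 10 -3
-6 5 1
-6 10 -4
-5 4 1
-5 10 -5
-4 4 0
-4 9 -5
-3 4 -1
-3 8 -5
-2 4 -2
-2 5 -3
-2 6 -4
-2 7 -5

Derivation:
Walk ring at distance 3 from (-5, 7, -2):
Start at center + D4*3 = (-8, 7, 1)
  hex 0: (-8, 7, 1)
  hex 1: (-7, 6, 1)
  hex 2: (-6, 5, 1)
  hex 3: (-5, 4, 1)
  hex 4: (-4, 4, 0)
  hex 5: (-3, 4, -1)
  hex 6: (-2, 4, -2)
  hex 7: (-2, 5, -3)
  hex 8: (-2, 6, -4)
  hex 9: (-2, 7, -5)
  hex 10: (-3, 8, -5)
  hex 11: (-4, 9, -5)
  hex 12: (-5, 10, -5)
  hex 13: (-6, 10, -4)
  hex 14: (-7, 10, -3)
  hex 15: (-8, 10, -2)
  hex 16: (-8, 9, -1)
  hex 17: (-8, 8, 0)
Sorted: 18 hexes.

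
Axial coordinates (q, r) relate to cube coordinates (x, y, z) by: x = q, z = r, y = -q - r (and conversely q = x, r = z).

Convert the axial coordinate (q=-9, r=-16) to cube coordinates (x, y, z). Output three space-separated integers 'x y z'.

x = q = -9
z = r = -16
y = -x - z = -(-9) - (-16) = 25

Answer: -9 25 -16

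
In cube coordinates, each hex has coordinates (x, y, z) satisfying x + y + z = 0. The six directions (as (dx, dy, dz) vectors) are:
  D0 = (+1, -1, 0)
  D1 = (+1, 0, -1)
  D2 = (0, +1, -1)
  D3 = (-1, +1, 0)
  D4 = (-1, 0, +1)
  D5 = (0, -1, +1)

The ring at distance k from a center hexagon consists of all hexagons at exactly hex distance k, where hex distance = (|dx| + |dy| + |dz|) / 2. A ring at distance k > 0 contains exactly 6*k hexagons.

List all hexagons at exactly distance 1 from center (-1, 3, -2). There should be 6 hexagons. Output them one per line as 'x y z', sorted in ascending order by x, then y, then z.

Walk ring at distance 1 from (-1, 3, -2):
Start at center + D4*1 = (-2, 3, -1)
  hex 0: (-2, 3, -1)
  hex 1: (-1, 2, -1)
  hex 2: (0, 2, -2)
  hex 3: (0, 3, -3)
  hex 4: (-1, 4, -3)
  hex 5: (-2, 4, -2)
Sorted: 6 hexes.

Answer: -2 3 -1
-2 4 -2
-1 2 -1
-1 4 -3
0 2 -2
0 3 -3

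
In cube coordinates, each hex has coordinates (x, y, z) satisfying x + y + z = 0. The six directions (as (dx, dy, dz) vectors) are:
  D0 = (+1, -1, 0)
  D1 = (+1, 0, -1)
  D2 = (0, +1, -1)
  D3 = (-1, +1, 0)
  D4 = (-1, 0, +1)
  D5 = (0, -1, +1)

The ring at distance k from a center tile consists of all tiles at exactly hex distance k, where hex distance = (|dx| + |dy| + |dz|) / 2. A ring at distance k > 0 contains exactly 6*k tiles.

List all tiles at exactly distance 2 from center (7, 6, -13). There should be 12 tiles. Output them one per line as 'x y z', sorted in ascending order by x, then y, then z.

Walk ring at distance 2 from (7, 6, -13):
Start at center + D4*2 = (5, 6, -11)
  hex 0: (5, 6, -11)
  hex 1: (6, 5, -11)
  hex 2: (7, 4, -11)
  hex 3: (8, 4, -12)
  hex 4: (9, 4, -13)
  hex 5: (9, 5, -14)
  hex 6: (9, 6, -15)
  hex 7: (8, 7, -15)
  hex 8: (7, 8, -15)
  hex 9: (6, 8, -14)
  hex 10: (5, 8, -13)
  hex 11: (5, 7, -12)
Sorted: 12 hexes.

Answer: 5 6 -11
5 7 -12
5 8 -13
6 5 -11
6 8 -14
7 4 -11
7 8 -15
8 4 -12
8 7 -15
9 4 -13
9 5 -14
9 6 -15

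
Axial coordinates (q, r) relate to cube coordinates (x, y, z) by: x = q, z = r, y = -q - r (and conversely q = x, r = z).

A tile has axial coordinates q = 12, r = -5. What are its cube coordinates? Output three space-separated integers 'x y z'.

Answer: 12 -7 -5

Derivation:
x = q = 12
z = r = -5
y = -x - z = -(12) - (-5) = -7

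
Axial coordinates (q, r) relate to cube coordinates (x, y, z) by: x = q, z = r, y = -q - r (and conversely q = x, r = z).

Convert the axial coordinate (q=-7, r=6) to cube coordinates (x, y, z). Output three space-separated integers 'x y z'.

Answer: -7 1 6

Derivation:
x = q = -7
z = r = 6
y = -x - z = -(-7) - (6) = 1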